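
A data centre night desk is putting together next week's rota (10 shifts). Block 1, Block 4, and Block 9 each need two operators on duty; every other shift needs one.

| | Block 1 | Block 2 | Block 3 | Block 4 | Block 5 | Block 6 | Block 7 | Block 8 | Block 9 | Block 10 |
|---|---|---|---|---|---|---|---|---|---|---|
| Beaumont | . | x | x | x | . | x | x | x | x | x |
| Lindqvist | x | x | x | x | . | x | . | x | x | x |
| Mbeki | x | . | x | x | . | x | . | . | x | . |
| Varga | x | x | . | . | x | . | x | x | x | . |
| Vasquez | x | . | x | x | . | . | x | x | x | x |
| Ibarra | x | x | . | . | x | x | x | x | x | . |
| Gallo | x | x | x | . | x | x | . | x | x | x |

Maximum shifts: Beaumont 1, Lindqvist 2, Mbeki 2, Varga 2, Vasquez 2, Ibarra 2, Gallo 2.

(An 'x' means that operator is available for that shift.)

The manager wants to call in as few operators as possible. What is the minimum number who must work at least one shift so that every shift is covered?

7

13 slots to fill and no one can take more than 2, so at least ⌈13/2⌉ = 7 operators are needed.
Beaumont, Lindqvist, Mbeki, Varga, Vasquez, Ibarra, and Gallo alone can cover everything: Block 1→Vasquez+Gallo, Block 2→Lindqvist, Block 3→Mbeki, Block 4→Mbeki+Vasquez, Block 5→Varga, Block 6→Ibarra, Block 7→Beaumont, Block 8→Varga, Block 9→Ibarra+Gallo, Block 10→Lindqvist.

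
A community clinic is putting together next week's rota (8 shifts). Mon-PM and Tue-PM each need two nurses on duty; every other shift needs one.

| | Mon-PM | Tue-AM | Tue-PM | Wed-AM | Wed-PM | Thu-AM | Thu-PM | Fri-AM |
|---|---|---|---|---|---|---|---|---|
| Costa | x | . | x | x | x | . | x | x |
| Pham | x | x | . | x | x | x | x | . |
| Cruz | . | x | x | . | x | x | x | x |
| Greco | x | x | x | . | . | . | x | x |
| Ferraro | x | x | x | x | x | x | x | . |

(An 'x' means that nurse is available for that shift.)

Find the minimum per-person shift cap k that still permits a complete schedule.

2

With 5 nurses and 10 worker-slots to fill, someone must work at least ⌈10/5⌉ = 2 shifts, so k ≥ 2.
k = 2 works: Mon-PM→Greco+Ferraro, Tue-AM→Pham, Tue-PM→Greco+Ferraro, Wed-AM→Costa, Wed-PM→Cruz, Thu-AM→Pham, Thu-PM→Cruz, Fri-AM→Costa.
Loads: Costa 2, Pham 2, Cruz 2, Greco 2, Ferraro 2 — all ≤ 2.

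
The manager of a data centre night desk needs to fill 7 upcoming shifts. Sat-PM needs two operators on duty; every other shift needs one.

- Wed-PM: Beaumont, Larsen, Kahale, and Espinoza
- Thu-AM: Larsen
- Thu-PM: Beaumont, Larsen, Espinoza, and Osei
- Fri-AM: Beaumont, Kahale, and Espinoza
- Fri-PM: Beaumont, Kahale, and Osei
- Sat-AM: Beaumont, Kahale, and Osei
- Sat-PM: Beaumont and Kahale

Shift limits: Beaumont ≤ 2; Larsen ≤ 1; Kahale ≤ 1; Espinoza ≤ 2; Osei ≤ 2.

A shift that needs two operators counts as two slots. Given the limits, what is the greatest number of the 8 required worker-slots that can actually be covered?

Total capacity across all operators is 2+1+1+2+2 = 8, and 8 slots are needed, so at most 8 can be filled.
An assignment achieving 8: Wed-PM→Espinoza, Thu-AM→Larsen, Thu-PM→Espinoza, Fri-AM→Beaumont, Fri-PM→Osei, Sat-AM→Osei, Sat-PM→Beaumont+Kahale.
Loads: Beaumont 2/2, Larsen 1/1, Kahale 1/1, Espinoza 2/2, Osei 2/2.

8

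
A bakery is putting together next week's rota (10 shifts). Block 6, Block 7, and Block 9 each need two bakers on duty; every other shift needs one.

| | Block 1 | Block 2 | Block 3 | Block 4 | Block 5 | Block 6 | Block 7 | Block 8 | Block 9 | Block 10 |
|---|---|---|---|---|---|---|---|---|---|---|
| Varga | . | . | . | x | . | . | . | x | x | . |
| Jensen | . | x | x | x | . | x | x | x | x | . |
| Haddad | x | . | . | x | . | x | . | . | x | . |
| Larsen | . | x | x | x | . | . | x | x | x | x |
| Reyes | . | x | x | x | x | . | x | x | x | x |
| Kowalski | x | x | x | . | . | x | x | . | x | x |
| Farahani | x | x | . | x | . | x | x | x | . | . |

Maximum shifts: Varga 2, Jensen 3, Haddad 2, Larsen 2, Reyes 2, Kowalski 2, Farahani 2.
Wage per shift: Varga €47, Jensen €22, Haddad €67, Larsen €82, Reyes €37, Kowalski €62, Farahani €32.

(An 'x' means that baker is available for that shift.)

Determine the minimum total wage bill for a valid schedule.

€556

Block 5 can only be covered by Reyes, so that assignment is forced.
Picking the cheapest available baker for each shift independently would cost €361, but that ignores the shift limits.
An optimal schedule: Block 1→Farahani, Block 2→Jensen, Block 3→Jensen, Block 4→Varga, Block 5→Reyes, Block 6→Kowalski+Haddad, Block 7→Farahani+Kowalski, Block 8→Jensen, Block 9→Varga+Haddad, Block 10→Reyes.
Total: 32 + 22 + 22 + 47 + 37 + 62 + 67 + 32 + 62 + 22 + 47 + 67 + 37 = €556.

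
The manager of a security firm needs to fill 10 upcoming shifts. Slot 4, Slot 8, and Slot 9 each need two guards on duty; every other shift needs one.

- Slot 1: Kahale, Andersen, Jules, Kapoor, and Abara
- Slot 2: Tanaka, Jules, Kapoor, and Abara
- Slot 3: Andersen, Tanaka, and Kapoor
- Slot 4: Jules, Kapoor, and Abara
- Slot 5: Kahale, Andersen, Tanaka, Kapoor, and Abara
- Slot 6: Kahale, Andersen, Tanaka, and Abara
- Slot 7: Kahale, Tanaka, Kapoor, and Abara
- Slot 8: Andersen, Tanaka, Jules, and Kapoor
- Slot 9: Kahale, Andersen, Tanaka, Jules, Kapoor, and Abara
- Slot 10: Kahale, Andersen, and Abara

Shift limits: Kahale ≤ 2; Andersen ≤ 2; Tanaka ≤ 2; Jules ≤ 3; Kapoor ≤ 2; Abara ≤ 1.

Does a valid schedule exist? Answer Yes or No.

No

Total capacity is 2+2+2+3+2+1 = 12 but 13 worker-slots are needed — infeasible.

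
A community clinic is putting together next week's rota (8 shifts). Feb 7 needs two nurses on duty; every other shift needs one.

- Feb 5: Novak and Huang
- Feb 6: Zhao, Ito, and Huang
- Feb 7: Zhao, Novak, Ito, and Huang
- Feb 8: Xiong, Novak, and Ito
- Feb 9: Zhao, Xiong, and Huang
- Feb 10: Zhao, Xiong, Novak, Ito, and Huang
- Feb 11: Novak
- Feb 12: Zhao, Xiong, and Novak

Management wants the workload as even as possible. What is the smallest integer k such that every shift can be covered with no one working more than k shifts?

2

With 5 nurses and 9 worker-slots to fill, someone must work at least ⌈9/5⌉ = 2 shifts, so k ≥ 2.
k = 2 works: Feb 5→Novak, Feb 6→Zhao, Feb 7→Ito+Huang, Feb 8→Xiong, Feb 9→Zhao, Feb 10→Ito, Feb 11→Novak, Feb 12→Xiong.
Loads: Zhao 2, Xiong 2, Novak 2, Ito 2, Huang 1 — all ≤ 2.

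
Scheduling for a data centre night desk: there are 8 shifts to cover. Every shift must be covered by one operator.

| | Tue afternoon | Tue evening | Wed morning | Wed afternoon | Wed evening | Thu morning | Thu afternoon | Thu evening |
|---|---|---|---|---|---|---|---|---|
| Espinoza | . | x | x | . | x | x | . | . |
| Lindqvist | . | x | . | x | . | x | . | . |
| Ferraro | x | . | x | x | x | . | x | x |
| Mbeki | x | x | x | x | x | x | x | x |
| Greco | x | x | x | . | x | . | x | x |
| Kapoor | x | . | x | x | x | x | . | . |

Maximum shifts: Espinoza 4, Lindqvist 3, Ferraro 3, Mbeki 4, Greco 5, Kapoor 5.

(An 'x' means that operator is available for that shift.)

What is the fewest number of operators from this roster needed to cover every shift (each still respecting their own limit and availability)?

8 slots to fill and no one can take more than 5, so at least ⌈8/5⌉ = 2 operators are needed.
Espinoza and Mbeki alone can cover everything: Tue afternoon→Mbeki, Tue evening→Espinoza, Wed morning→Espinoza, Wed afternoon→Mbeki, Wed evening→Espinoza, Thu morning→Espinoza, Thu afternoon→Mbeki, Thu evening→Mbeki.

2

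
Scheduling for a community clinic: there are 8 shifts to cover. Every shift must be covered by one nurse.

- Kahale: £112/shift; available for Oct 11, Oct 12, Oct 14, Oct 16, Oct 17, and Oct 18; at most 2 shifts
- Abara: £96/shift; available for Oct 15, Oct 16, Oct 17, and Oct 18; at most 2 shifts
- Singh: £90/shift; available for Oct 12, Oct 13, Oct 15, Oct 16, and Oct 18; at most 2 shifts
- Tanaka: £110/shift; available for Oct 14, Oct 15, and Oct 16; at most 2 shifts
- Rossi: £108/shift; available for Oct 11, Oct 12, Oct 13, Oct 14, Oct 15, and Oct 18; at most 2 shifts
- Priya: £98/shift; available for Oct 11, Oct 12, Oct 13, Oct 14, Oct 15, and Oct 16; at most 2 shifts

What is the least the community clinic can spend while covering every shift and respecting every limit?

Picking the cheapest available nurse for each shift independently would cost £742, but that ignores the shift limits.
An optimal schedule: Oct 11→Priya, Oct 12→Singh, Oct 13→Singh, Oct 14→Priya, Oct 15→Rossi, Oct 16→Abara, Oct 17→Abara, Oct 18→Rossi.
Total: 98 + 90 + 90 + 98 + 108 + 96 + 96 + 108 = £784.

£784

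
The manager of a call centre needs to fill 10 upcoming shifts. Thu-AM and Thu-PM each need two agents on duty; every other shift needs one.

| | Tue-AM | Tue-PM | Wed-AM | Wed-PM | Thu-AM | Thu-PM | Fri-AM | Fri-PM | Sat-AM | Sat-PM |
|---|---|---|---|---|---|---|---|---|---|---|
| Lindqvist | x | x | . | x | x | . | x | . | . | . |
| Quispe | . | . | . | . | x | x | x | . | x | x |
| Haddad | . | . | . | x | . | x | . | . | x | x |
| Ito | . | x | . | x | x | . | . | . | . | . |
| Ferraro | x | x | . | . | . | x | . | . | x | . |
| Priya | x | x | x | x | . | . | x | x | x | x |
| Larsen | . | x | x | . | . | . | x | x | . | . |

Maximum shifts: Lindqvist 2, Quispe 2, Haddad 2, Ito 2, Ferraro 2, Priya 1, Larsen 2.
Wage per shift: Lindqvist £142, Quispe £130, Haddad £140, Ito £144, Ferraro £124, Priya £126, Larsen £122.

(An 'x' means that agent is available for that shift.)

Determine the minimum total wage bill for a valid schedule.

Picking the cheapest available agent for each shift independently would cost £1514, but that ignores the shift limits.
An optimal schedule: Tue-AM→Ferraro, Tue-PM→Ito, Wed-AM→Larsen, Wed-PM→Haddad, Thu-AM→Quispe+Lindqvist, Thu-PM→Ferraro+Quispe, Fri-AM→Lindqvist, Fri-PM→Larsen, Sat-AM→Haddad, Sat-PM→Priya.
Total: 124 + 144 + 122 + 140 + 130 + 142 + 124 + 130 + 142 + 122 + 140 + 126 = £1586.

£1586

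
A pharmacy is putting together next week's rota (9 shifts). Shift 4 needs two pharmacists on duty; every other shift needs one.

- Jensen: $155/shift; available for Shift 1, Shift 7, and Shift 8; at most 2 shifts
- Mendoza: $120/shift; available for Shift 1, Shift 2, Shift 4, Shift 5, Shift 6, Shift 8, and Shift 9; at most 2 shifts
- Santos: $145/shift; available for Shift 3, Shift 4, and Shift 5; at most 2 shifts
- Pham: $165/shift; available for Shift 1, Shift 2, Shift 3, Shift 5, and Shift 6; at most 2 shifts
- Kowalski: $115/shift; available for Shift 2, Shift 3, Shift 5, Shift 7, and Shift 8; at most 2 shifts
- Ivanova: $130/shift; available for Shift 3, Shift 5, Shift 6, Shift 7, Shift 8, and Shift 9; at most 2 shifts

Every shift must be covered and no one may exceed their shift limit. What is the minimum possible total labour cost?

$1330

Shift 4 can only be covered by Mendoza and Santos, so that assignment is forced.
Picking the cheapest available pharmacist for each shift independently would cost $1200, but that ignores the shift limits.
An optimal schedule: Shift 1→Jensen, Shift 2→Kowalski, Shift 3→Ivanova, Shift 4→Mendoza+Santos, Shift 5→Santos, Shift 6→Ivanova, Shift 7→Kowalski, Shift 8→Jensen, Shift 9→Mendoza.
Total: 155 + 115 + 130 + 120 + 145 + 145 + 130 + 115 + 155 + 120 = $1330.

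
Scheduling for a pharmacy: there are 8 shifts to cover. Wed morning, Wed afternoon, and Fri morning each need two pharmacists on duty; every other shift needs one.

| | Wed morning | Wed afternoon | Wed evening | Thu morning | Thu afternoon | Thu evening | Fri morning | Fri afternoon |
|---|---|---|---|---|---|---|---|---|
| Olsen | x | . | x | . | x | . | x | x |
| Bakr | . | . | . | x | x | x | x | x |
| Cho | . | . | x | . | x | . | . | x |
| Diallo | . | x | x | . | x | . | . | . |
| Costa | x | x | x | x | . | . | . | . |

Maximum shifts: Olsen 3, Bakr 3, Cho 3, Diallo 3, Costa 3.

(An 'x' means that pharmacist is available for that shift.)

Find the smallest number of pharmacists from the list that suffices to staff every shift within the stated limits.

4

11 slots to fill and no one can take more than 3, so at least ⌈11/3⌉ = 4 pharmacists are needed.
Olsen, Bakr, Diallo, and Costa alone can cover everything: Wed morning→Olsen+Costa, Wed afternoon→Diallo+Costa, Wed evening→Diallo, Thu morning→Bakr, Thu afternoon→Diallo, Thu evening→Bakr, Fri morning→Olsen+Bakr, Fri afternoon→Olsen.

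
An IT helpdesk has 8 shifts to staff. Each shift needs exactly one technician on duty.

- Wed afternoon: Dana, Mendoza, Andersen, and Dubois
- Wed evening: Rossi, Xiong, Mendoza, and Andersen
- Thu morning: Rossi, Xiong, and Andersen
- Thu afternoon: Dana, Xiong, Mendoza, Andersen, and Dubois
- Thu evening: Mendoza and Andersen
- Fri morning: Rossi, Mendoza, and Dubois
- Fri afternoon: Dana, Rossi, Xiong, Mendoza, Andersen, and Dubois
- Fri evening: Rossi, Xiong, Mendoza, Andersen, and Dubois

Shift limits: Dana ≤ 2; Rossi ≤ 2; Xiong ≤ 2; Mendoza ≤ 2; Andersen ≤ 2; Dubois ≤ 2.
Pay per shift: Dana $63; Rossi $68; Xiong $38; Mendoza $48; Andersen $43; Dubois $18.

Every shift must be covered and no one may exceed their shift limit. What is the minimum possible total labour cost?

$294

Picking the cheapest available technician for each shift independently would cost $209, but that ignores the shift limits.
An optimal schedule: Wed afternoon→Dubois, Wed evening→Xiong, Thu morning→Xiong, Thu afternoon→Andersen, Thu evening→Andersen, Fri morning→Dubois, Fri afternoon→Mendoza, Fri evening→Mendoza.
Total: 18 + 38 + 38 + 43 + 43 + 18 + 48 + 48 = $294.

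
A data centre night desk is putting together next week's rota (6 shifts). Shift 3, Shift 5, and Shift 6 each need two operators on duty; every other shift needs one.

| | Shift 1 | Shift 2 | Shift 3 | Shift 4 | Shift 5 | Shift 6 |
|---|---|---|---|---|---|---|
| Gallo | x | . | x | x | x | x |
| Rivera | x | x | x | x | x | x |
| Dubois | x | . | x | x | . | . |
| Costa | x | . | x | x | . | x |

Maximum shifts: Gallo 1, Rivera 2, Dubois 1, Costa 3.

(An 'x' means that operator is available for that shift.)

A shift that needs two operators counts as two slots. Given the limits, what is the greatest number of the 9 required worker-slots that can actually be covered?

7

Total capacity across all operators is 1+2+1+3 = 7, and 9 slots are needed, so at most 7 can be filled.
An assignment achieving 7: Shift 1→Dubois, Shift 2→Rivera, Shift 3→Costa, Shift 4→Costa, Shift 5→Gallo+Rivera, Shift 6→Costa.
Loads: Gallo 1/1, Rivera 2/2, Dubois 1/1, Costa 3/3.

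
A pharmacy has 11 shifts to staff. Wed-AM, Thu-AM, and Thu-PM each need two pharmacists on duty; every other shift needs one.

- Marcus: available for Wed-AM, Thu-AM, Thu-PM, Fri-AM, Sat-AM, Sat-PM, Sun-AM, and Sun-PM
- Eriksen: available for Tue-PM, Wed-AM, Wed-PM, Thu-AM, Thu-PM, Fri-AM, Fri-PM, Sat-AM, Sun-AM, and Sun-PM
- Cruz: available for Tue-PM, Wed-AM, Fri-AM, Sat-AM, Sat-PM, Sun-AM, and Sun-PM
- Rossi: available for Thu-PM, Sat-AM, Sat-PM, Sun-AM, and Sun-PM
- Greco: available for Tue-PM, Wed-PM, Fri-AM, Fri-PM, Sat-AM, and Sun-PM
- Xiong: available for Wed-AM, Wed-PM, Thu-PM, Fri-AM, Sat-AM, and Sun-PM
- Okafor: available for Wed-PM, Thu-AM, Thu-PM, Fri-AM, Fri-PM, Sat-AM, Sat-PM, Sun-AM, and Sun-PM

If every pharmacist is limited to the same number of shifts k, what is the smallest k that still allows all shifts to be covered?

2

With 7 pharmacists and 14 worker-slots to fill, someone must work at least ⌈14/7⌉ = 2 shifts, so k ≥ 2.
k = 2 works: Tue-PM→Eriksen, Wed-AM→Cruz+Xiong, Wed-PM→Greco, Thu-AM→Marcus+Eriksen, Thu-PM→Rossi+Okafor, Fri-AM→Xiong, Fri-PM→Greco, Sat-AM→Rossi, Sat-PM→Marcus, Sun-AM→Cruz, Sun-PM→Okafor.
Loads: Marcus 2, Eriksen 2, Cruz 2, Rossi 2, Greco 2, Xiong 2, Okafor 2 — all ≤ 2.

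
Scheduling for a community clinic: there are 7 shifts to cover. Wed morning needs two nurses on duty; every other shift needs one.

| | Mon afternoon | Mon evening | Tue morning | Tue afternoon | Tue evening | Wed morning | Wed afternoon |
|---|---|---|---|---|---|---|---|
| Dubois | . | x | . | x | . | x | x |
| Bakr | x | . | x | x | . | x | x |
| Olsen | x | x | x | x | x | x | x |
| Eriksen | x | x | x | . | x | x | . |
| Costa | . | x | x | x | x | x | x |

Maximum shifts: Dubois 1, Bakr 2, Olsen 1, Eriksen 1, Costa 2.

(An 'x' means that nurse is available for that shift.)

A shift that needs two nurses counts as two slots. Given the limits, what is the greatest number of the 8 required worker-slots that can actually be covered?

Total capacity across all nurses is 1+2+1+1+2 = 7, and 8 slots are needed, so at most 7 can be filled.
An assignment achieving 7: Mon afternoon→Bakr, Mon evening→Dubois, Tue morning→Bakr, Tue afternoon→Costa, Tue evening→Olsen, Wed morning→Eriksen, Wed afternoon→Costa.
Loads: Dubois 1/1, Bakr 2/2, Olsen 1/1, Eriksen 1/1, Costa 2/2.

7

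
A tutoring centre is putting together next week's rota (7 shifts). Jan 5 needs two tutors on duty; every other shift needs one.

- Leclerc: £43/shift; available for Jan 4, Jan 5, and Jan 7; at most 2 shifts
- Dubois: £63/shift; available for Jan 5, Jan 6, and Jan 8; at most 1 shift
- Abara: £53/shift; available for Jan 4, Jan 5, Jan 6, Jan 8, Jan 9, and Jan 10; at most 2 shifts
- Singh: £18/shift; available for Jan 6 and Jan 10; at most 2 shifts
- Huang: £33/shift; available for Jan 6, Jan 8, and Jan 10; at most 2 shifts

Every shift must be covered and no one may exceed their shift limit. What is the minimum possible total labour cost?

£324

Jan 7 can only be covered by Leclerc, so that assignment is forced.
Jan 9 can only be covered by Abara, so that assignment is forced.
Picking the cheapest available tutor for each shift independently would cost £304, but that ignores the shift limits.
An optimal schedule: Jan 4→Leclerc, Jan 5→Dubois+Abara, Jan 6→Singh, Jan 7→Leclerc, Jan 8→Huang, Jan 9→Abara, Jan 10→Singh.
Total: 43 + 63 + 53 + 18 + 43 + 33 + 53 + 18 = £324.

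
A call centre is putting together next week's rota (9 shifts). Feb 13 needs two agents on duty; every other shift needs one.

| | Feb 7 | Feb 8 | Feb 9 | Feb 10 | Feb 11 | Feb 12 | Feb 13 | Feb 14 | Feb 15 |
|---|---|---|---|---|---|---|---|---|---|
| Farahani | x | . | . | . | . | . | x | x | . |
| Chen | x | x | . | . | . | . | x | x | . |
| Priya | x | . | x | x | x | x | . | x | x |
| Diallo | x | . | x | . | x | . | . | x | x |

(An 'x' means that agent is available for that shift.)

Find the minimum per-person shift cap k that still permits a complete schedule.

With 4 agents and 10 worker-slots to fill, someone must work at least ⌈10/4⌉ = 3 shifts, so k ≥ 3.
k = 3 works: Feb 7→Farahani, Feb 8→Chen, Feb 9→Priya, Feb 10→Priya, Feb 11→Diallo, Feb 12→Priya, Feb 13→Farahani+Chen, Feb 14→Farahani, Feb 15→Diallo.
Loads: Farahani 3, Chen 2, Priya 3, Diallo 2 — all ≤ 3.

3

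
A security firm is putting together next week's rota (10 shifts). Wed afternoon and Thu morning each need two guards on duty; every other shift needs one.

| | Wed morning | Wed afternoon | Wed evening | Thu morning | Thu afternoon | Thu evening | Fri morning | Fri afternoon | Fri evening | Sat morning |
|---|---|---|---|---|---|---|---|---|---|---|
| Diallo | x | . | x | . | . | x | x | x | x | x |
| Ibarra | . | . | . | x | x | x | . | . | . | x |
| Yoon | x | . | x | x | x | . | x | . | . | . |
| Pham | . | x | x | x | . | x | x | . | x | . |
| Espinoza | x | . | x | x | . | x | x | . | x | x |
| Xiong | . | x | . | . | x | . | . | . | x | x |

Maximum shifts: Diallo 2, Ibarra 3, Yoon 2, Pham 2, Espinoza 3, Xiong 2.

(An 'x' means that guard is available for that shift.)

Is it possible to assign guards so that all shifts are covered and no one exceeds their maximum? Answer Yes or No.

Yes

Wed afternoon can only be covered by Pham and Xiong, so that assignment is forced.
Fri afternoon can only be covered by Diallo, so that assignment is forced.
One valid schedule: Wed morning→Diallo, Wed afternoon→Pham+Xiong, Wed evening→Yoon, Thu morning→Ibarra+Espinoza, Thu afternoon→Ibarra, Thu evening→Ibarra, Fri morning→Yoon, Fri afternoon→Diallo, Fri evening→Pham, Sat morning→Espinoza.
Loads: Diallo 2/2, Ibarra 3/3, Yoon 2/2, Pham 2/2, Espinoza 2/3, Xiong 1/2 — all within limits.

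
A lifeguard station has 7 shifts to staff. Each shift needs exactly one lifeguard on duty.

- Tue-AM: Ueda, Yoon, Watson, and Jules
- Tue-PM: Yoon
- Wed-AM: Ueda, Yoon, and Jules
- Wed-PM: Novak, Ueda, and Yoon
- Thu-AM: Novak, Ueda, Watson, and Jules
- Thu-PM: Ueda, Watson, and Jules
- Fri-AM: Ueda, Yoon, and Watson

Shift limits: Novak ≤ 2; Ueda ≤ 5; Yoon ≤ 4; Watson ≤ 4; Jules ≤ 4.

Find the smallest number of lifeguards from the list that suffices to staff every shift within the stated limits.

2

7 slots to fill and no one can take more than 5, so at least ⌈7/5⌉ = 2 lifeguards are needed.
Ueda and Yoon alone can cover everything: Tue-AM→Ueda, Tue-PM→Yoon, Wed-AM→Ueda, Wed-PM→Ueda, Thu-AM→Ueda, Thu-PM→Ueda, Fri-AM→Yoon.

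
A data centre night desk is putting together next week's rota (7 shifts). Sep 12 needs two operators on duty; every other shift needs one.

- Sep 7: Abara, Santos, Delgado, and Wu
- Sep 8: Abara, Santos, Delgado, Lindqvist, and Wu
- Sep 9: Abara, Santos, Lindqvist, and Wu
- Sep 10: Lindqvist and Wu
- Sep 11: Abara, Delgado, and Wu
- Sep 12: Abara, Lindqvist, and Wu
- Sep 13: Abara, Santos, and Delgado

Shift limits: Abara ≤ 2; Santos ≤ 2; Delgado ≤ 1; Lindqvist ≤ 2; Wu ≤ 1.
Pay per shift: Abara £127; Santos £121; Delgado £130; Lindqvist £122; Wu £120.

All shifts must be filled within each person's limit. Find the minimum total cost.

Picking the cheapest available operator for each shift independently would cost £963, but that ignores the shift limits.
An optimal schedule: Sep 7→Santos, Sep 8→Delgado, Sep 9→Wu, Sep 10→Lindqvist, Sep 11→Abara, Sep 12→Abara+Lindqvist, Sep 13→Santos.
Total: 121 + 130 + 120 + 122 + 127 + 127 + 122 + 121 = £990.

£990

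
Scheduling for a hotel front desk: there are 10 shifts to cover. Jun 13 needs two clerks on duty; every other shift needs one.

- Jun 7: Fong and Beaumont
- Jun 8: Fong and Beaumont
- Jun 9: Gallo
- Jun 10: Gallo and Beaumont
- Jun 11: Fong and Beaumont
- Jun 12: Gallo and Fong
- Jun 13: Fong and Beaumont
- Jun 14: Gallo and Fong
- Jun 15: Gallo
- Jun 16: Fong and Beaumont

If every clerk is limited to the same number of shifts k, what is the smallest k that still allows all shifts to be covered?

With 3 clerks and 11 worker-slots to fill, someone must work at least ⌈11/3⌉ = 4 shifts, so k ≥ 4.
k = 4 works: Jun 7→Fong, Jun 8→Fong, Jun 9→Gallo, Jun 10→Gallo, Jun 11→Beaumont, Jun 12→Gallo, Jun 13→Fong+Beaumont, Jun 14→Fong, Jun 15→Gallo, Jun 16→Beaumont.
Loads: Gallo 4, Fong 4, Beaumont 3 — all ≤ 4.

4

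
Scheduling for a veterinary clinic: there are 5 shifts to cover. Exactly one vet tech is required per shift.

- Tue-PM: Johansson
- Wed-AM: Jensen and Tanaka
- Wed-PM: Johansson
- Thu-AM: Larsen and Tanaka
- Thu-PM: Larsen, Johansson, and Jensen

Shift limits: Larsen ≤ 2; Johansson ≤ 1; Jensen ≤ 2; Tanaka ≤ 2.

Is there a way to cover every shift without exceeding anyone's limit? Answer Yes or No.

No

Total capacity is 7 and 5 slots are needed, so capacity alone doesn't rule it out.
Shifts {Tue-PM, Wed-PM} need 2 worker-slots in total, but the vet techs available for any of those shifts (Johansson) can supply at most 1 among them. So no valid schedule exists.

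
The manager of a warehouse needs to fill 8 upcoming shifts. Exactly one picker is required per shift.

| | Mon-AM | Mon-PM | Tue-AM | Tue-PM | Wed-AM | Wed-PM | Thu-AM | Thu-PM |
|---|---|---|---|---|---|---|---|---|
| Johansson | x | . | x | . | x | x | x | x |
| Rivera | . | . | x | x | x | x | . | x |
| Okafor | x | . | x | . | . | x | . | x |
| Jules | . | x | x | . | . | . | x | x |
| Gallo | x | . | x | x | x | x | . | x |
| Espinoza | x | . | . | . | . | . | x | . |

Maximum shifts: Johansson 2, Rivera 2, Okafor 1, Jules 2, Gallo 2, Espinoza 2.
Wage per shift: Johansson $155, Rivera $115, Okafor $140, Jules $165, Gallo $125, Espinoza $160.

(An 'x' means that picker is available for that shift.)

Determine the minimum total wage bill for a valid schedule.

$1095

Mon-PM can only be covered by Jules, so that assignment is forced.
Picking the cheapest available picker for each shift independently would cost $1020, but that ignores the shift limits.
An optimal schedule: Mon-AM→Gallo, Mon-PM→Jules, Tue-AM→Okafor, Tue-PM→Rivera, Wed-AM→Rivera, Wed-PM→Gallo, Thu-AM→Johansson, Thu-PM→Johansson.
Total: 125 + 165 + 140 + 115 + 115 + 125 + 155 + 155 = $1095.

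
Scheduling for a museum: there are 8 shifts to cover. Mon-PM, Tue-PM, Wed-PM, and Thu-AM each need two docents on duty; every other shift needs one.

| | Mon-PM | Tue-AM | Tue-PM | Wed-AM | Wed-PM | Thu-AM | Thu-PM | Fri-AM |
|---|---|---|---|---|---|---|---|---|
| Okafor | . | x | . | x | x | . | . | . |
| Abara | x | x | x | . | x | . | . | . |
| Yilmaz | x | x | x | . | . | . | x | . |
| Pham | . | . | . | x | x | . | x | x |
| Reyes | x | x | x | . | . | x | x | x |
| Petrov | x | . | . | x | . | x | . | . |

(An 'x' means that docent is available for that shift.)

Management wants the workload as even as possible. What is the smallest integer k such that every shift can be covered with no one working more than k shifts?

With 6 docents and 12 worker-slots to fill, someone must work at least ⌈12/6⌉ = 2 shifts, so k ≥ 2.
k = 2 works: Mon-PM→Reyes+Petrov, Tue-AM→Yilmaz, Tue-PM→Abara+Yilmaz, Wed-AM→Okafor, Wed-PM→Okafor+Abara, Thu-AM→Reyes+Petrov, Thu-PM→Pham, Fri-AM→Pham.
Loads: Okafor 2, Abara 2, Yilmaz 2, Pham 2, Reyes 2, Petrov 2 — all ≤ 2.

2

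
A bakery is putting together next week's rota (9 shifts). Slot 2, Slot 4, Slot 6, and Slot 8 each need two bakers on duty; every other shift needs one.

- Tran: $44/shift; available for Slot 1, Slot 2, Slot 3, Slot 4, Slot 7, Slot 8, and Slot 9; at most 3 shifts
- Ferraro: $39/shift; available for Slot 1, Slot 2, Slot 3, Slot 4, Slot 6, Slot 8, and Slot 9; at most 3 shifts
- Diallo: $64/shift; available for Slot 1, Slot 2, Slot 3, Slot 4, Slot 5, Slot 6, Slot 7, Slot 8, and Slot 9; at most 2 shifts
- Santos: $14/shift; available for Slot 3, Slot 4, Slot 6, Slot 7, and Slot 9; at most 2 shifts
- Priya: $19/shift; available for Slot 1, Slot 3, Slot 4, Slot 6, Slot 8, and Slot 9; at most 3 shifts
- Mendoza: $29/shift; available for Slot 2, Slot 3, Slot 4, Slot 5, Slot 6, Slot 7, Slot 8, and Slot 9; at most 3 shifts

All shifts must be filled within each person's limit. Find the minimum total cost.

$377

Picking the cheapest available baker for each shift independently would cost $272, but that ignores the shift limits.
An optimal schedule: Slot 1→Priya, Slot 2→Mendoza+Ferraro, Slot 3→Santos, Slot 4→Ferraro+Tran, Slot 5→Mendoza, Slot 6→Priya+Mendoza, Slot 7→Santos, Slot 8→Ferraro+Tran, Slot 9→Priya.
Total: 19 + 29 + 39 + 14 + 39 + 44 + 29 + 19 + 29 + 14 + 39 + 44 + 19 = $377.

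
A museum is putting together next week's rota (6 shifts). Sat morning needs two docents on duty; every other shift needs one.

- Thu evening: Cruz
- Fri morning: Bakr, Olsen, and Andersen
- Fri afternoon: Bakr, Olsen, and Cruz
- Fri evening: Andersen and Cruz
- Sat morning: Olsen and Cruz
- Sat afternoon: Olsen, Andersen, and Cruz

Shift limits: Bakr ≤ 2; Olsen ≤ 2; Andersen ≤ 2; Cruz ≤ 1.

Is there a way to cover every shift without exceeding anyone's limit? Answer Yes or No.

No

Total capacity is 7 and 7 slots are needed, so capacity alone doesn't rule it out.
Shifts {Thu evening, Sat morning} need 3 worker-slots in total, but the docents available for any of those shifts (Olsen and Cruz) can supply at most 2 among them. So no valid schedule exists.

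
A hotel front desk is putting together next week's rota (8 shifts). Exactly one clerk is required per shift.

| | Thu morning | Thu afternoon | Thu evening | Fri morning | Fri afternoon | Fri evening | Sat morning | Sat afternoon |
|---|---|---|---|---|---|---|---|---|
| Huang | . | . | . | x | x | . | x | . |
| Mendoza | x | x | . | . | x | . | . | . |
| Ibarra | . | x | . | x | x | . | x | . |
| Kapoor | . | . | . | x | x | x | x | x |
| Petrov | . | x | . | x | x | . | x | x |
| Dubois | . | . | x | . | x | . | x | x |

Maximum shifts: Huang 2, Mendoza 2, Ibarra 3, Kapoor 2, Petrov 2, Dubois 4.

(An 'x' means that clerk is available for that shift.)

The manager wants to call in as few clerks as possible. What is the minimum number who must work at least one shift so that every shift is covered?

3

8 slots to fill and no one can take more than 4, so at least ⌈8/4⌉ = 2 clerks are needed.
Any 2 clerks together have capacity at most 4+3 = 7 < 8 slots, so 2 can never suffice.
Mendoza, Kapoor, and Dubois alone can cover everything: Thu morning→Mendoza, Thu afternoon→Mendoza, Thu evening→Dubois, Fri morning→Kapoor, Fri afternoon→Dubois, Fri evening→Kapoor, Sat morning→Dubois, Sat afternoon→Dubois.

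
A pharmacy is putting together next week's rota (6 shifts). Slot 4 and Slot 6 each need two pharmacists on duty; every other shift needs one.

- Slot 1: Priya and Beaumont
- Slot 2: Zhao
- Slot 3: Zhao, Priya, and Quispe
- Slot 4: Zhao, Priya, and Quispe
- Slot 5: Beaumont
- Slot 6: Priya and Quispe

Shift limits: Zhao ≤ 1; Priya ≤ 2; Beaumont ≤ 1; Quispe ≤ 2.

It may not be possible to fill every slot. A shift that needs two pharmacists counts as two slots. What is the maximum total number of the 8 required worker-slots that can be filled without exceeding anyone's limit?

Total capacity across all pharmacists is 1+2+1+2 = 6, and 8 slots are needed, so at most 6 can be filled.
An assignment achieving 6: Slot 1→Priya, Slot 2→Zhao, Slot 3→Quispe, Slot 5→Beaumont, Slot 6→Priya+Quispe.
Loads: Zhao 1/1, Priya 2/2, Beaumont 1/1, Quispe 2/2.

6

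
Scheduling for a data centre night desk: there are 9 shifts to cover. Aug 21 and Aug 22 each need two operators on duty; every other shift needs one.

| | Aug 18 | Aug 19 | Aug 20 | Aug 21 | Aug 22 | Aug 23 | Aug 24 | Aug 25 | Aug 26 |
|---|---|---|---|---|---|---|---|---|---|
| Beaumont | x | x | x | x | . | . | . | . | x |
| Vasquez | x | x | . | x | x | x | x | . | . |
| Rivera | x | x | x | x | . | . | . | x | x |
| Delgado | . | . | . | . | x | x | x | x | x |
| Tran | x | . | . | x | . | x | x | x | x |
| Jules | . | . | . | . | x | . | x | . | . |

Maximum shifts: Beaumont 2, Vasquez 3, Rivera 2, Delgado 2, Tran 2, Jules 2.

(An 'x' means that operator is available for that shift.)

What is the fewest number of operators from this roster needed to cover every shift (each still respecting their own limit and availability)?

5

11 slots to fill and no one can take more than 3, so at least ⌈11/3⌉ = 4 operators are needed.
Any 4 operators together have capacity at most 3+2+2+2 = 9 < 11 slots, so 4 can never suffice.
Beaumont, Vasquez, Rivera, Delgado, and Tran alone can cover everything: Aug 18→Tran, Aug 19→Beaumont, Aug 20→Beaumont, Aug 21→Rivera+Tran, Aug 22→Vasquez+Delgado, Aug 23→Vasquez, Aug 24→Vasquez, Aug 25→Rivera, Aug 26→Delgado.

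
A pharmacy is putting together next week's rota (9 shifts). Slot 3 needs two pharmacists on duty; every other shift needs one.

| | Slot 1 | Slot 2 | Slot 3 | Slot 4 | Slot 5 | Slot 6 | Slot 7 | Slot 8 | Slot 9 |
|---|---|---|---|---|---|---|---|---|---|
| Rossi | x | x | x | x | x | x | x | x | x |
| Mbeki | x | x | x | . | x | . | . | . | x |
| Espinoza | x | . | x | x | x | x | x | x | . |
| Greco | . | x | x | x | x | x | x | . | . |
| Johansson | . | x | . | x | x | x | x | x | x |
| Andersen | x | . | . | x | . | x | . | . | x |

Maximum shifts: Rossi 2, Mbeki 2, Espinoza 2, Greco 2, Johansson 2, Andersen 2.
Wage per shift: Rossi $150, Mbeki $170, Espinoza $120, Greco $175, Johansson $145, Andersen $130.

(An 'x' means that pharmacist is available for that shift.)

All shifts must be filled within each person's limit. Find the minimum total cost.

$1430

Picking the cheapest available pharmacist for each shift independently would cost $1265, but that ignores the shift limits.
An optimal schedule: Slot 1→Espinoza, Slot 2→Johansson, Slot 3→Rossi+Mbeki, Slot 4→Andersen, Slot 5→Mbeki, Slot 6→Rossi, Slot 7→Johansson, Slot 8→Espinoza, Slot 9→Andersen.
Total: 120 + 145 + 150 + 170 + 130 + 170 + 150 + 145 + 120 + 130 = $1430.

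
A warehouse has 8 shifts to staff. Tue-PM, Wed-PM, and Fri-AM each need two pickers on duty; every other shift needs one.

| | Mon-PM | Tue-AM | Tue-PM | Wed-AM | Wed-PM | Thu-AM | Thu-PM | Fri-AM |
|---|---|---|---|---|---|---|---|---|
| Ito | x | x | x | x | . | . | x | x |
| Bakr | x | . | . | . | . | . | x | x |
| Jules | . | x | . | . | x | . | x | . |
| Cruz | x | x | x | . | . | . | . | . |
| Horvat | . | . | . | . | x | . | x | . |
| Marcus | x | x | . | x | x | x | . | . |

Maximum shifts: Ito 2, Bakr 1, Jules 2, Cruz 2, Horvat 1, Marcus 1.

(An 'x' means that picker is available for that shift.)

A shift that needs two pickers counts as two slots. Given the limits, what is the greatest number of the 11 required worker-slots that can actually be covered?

Total capacity across all pickers is 2+1+2+2+1+1 = 9, and 11 slots are needed, so at most 9 can be filled.
An assignment achieving 9: Mon-PM→Cruz, Tue-AM→Jules, Tue-PM→Ito+Cruz, Wed-AM→Ito, Wed-PM→Jules+Horvat, Thu-AM→Marcus, Fri-AM→Bakr.
Loads: Ito 2/2, Bakr 1/1, Jules 2/2, Cruz 2/2, Horvat 1/1, Marcus 1/1.

9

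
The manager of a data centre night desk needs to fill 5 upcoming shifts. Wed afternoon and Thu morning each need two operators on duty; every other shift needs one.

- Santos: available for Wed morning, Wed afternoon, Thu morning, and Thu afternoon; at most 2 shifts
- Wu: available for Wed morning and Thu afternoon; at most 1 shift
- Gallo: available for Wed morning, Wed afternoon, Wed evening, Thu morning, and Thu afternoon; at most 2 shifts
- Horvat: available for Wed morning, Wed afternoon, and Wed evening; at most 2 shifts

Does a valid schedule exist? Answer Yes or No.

Yes

Thu morning can only be covered by Santos and Gallo, so that assignment is forced.
One valid schedule: Wed morning→Horvat, Wed afternoon→Santos+Horvat, Wed evening→Gallo, Thu morning→Santos+Gallo, Thu afternoon→Wu.
Loads: Santos 2/2, Wu 1/1, Gallo 2/2, Horvat 2/2 — all within limits.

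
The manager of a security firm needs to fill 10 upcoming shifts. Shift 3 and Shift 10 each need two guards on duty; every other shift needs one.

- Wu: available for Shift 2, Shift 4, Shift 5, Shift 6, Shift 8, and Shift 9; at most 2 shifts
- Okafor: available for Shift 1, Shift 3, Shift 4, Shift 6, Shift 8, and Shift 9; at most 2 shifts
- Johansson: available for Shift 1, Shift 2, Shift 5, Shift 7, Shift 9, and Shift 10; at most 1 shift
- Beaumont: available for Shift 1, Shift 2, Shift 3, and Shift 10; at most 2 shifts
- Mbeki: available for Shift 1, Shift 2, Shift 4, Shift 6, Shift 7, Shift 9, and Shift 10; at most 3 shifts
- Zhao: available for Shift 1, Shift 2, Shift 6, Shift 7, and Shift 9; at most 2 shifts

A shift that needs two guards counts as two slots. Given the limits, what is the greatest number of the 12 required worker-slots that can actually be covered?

12

Total capacity across all guards is 2+2+1+2+3+2 = 12, and 12 slots are needed, so at most 12 can be filled.
An assignment achieving 12: Shift 1→Mbeki, Shift 2→Zhao, Shift 3→Okafor+Beaumont, Shift 4→Okafor, Shift 5→Wu, Shift 6→Mbeki, Shift 7→Johansson, Shift 8→Wu, Shift 9→Zhao, Shift 10→Beaumont+Mbeki.
Loads: Wu 2/2, Okafor 2/2, Johansson 1/1, Beaumont 2/2, Mbeki 3/3, Zhao 2/2.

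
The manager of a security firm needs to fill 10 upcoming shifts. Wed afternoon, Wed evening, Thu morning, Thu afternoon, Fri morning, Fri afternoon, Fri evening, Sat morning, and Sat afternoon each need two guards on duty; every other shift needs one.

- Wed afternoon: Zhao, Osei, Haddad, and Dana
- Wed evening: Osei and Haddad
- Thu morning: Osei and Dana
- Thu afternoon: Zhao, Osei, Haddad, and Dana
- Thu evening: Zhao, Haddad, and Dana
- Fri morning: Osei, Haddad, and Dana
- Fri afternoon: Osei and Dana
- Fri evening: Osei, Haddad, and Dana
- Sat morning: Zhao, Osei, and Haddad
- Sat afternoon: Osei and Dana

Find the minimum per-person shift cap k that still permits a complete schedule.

With 4 guards and 19 worker-slots to fill, someone must work at least ⌈19/4⌉ = 5 shifts, so k ≥ 5.
k = 5 works: Wed afternoon→Zhao+Haddad, Wed evening→Osei+Haddad, Thu morning→Osei+Dana, Thu afternoon→Zhao+Dana, Thu evening→Zhao, Fri morning→Osei+Haddad, Fri afternoon→Osei+Dana, Fri evening→Haddad+Dana, Sat morning→Zhao+Haddad, Sat afternoon→Osei+Dana.
Loads: Zhao 4, Osei 5, Haddad 5, Dana 5 — all ≤ 5.

5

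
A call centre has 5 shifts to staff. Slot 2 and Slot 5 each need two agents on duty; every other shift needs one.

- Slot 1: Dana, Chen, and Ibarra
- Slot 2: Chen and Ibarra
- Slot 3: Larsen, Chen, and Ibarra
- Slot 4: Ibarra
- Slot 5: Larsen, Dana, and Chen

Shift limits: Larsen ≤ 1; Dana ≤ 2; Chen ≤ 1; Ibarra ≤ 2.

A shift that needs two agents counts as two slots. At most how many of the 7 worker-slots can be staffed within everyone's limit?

6

Total capacity across all agents is 1+2+1+2 = 6, and 7 slots are needed, so at most 6 can be filled.
An assignment achieving 6: Slot 1→Dana, Slot 2→Chen+Ibarra, Slot 3→Larsen, Slot 4→Ibarra, Slot 5→Dana.
Loads: Larsen 1/1, Dana 2/2, Chen 1/1, Ibarra 2/2.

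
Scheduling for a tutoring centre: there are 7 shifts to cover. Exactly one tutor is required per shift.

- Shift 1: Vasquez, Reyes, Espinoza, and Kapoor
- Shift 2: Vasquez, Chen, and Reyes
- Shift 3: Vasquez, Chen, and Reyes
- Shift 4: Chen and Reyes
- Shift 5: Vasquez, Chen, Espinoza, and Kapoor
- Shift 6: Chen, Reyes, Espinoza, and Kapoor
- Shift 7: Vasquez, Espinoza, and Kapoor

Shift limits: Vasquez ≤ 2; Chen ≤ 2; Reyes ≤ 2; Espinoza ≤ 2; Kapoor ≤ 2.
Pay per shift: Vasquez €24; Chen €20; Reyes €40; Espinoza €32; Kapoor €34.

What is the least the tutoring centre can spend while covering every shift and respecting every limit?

€186

Picking the cheapest available tutor for each shift independently would cost €148, but that ignores the shift limits.
An optimal schedule: Shift 1→Espinoza, Shift 2→Chen, Shift 3→Vasquez, Shift 4→Chen, Shift 5→Espinoza, Shift 6→Kapoor, Shift 7→Vasquez.
Total: 32 + 20 + 24 + 20 + 32 + 34 + 24 = €186.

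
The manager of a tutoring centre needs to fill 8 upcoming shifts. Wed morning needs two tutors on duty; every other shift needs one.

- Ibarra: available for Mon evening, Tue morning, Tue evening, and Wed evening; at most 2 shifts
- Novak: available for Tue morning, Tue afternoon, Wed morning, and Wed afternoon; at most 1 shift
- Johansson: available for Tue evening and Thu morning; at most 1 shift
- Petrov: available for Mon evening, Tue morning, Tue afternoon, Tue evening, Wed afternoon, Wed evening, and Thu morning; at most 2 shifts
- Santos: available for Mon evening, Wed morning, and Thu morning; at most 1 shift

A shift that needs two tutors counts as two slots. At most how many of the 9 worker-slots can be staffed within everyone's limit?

Total capacity across all tutors is 2+1+1+2+1 = 7, and 9 slots are needed, so at most 7 can be filled.
An assignment achieving 7: Mon evening→Ibarra, Tue morning→Petrov, Tue afternoon→Novak, Tue evening→Johansson, Wed morning→Santos, Wed afternoon→Petrov, Wed evening→Ibarra.
Loads: Ibarra 2/2, Novak 1/1, Johansson 1/1, Petrov 2/2, Santos 1/1.

7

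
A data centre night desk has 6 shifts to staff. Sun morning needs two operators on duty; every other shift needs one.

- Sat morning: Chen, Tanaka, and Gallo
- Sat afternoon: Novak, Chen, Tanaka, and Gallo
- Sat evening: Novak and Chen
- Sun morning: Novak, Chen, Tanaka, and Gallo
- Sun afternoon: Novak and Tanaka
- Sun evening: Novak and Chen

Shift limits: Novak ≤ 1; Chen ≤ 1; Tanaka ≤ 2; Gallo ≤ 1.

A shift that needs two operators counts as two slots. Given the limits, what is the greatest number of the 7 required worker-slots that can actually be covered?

Total capacity across all operators is 1+1+2+1 = 5, and 7 slots are needed, so at most 5 can be filled.
An assignment achieving 5: Sat morning→Tanaka, Sat afternoon→Gallo, Sat evening→Novak, Sun afternoon→Tanaka, Sun evening→Chen.
Loads: Novak 1/1, Chen 1/1, Tanaka 2/2, Gallo 1/1.

5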